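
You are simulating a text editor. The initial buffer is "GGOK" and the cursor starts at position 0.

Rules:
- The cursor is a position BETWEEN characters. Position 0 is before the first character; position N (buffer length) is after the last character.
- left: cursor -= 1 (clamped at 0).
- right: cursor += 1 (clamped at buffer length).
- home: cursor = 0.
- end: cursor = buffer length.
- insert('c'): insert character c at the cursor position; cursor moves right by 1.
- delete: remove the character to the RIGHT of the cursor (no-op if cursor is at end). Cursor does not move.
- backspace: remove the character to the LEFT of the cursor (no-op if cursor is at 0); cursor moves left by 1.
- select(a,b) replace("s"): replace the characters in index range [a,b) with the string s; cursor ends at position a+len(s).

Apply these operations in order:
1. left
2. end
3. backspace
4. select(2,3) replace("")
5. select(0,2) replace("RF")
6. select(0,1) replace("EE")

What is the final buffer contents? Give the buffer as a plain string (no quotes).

Answer: EEF

Derivation:
After op 1 (left): buf='GGOK' cursor=0
After op 2 (end): buf='GGOK' cursor=4
After op 3 (backspace): buf='GGO' cursor=3
After op 4 (select(2,3) replace("")): buf='GG' cursor=2
After op 5 (select(0,2) replace("RF")): buf='RF' cursor=2
After op 6 (select(0,1) replace("EE")): buf='EEF' cursor=2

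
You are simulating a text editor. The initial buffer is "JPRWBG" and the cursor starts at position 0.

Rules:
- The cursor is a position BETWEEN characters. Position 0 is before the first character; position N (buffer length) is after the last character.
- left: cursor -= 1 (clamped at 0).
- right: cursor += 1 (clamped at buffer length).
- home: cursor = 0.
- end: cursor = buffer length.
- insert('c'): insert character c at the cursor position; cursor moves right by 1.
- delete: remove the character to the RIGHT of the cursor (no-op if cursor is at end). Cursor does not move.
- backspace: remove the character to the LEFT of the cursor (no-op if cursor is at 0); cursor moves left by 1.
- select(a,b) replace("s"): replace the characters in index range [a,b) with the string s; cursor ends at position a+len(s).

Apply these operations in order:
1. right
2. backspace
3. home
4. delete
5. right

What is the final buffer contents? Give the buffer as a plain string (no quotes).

After op 1 (right): buf='JPRWBG' cursor=1
After op 2 (backspace): buf='PRWBG' cursor=0
After op 3 (home): buf='PRWBG' cursor=0
After op 4 (delete): buf='RWBG' cursor=0
After op 5 (right): buf='RWBG' cursor=1

Answer: RWBG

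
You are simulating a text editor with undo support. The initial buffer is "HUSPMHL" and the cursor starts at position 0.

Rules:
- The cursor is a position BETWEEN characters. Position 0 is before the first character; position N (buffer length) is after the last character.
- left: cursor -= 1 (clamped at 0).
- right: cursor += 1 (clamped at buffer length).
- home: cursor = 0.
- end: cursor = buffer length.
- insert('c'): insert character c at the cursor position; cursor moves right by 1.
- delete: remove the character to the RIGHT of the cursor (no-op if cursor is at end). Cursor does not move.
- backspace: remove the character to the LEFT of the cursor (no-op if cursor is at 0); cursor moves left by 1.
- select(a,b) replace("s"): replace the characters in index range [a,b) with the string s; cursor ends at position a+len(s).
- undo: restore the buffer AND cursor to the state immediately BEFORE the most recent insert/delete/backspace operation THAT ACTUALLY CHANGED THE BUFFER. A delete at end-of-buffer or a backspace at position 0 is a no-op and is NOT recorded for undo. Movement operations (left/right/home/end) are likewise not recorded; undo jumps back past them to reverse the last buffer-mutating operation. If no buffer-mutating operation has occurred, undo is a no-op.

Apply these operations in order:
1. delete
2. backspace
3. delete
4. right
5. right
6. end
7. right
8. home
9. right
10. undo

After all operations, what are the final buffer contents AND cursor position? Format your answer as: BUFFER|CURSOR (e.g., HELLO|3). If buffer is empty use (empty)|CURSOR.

After op 1 (delete): buf='USPMHL' cursor=0
After op 2 (backspace): buf='USPMHL' cursor=0
After op 3 (delete): buf='SPMHL' cursor=0
After op 4 (right): buf='SPMHL' cursor=1
After op 5 (right): buf='SPMHL' cursor=2
After op 6 (end): buf='SPMHL' cursor=5
After op 7 (right): buf='SPMHL' cursor=5
After op 8 (home): buf='SPMHL' cursor=0
After op 9 (right): buf='SPMHL' cursor=1
After op 10 (undo): buf='USPMHL' cursor=0

Answer: USPMHL|0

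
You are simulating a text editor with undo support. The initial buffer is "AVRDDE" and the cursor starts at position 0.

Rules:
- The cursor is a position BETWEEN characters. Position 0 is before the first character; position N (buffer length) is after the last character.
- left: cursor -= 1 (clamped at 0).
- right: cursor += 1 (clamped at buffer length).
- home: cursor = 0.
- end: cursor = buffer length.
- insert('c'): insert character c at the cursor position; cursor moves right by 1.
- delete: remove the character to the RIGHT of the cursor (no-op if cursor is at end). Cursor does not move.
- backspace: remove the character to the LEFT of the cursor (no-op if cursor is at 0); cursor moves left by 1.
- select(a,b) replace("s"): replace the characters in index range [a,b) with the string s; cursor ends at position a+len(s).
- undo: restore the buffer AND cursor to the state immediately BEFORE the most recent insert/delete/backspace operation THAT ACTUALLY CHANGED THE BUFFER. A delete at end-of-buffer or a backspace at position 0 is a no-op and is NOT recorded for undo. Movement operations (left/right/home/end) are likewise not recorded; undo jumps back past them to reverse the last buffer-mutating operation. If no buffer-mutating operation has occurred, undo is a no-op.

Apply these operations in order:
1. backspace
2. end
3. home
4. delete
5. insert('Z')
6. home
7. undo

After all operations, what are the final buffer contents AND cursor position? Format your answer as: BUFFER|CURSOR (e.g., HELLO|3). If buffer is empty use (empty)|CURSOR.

Answer: VRDDE|0

Derivation:
After op 1 (backspace): buf='AVRDDE' cursor=0
After op 2 (end): buf='AVRDDE' cursor=6
After op 3 (home): buf='AVRDDE' cursor=0
After op 4 (delete): buf='VRDDE' cursor=0
After op 5 (insert('Z')): buf='ZVRDDE' cursor=1
After op 6 (home): buf='ZVRDDE' cursor=0
After op 7 (undo): buf='VRDDE' cursor=0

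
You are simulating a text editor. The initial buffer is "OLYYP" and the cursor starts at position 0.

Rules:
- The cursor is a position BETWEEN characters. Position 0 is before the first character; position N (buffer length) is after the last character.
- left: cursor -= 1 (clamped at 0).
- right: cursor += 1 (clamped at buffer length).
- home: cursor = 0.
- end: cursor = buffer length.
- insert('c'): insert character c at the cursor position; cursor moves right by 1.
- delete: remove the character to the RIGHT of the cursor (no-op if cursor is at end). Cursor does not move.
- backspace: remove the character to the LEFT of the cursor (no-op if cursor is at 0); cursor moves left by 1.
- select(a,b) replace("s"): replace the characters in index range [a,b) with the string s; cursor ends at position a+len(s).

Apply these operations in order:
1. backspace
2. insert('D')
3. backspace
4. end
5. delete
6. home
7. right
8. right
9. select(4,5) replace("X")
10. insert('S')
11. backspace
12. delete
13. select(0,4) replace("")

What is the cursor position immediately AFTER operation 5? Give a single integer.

After op 1 (backspace): buf='OLYYP' cursor=0
After op 2 (insert('D')): buf='DOLYYP' cursor=1
After op 3 (backspace): buf='OLYYP' cursor=0
After op 4 (end): buf='OLYYP' cursor=5
After op 5 (delete): buf='OLYYP' cursor=5

Answer: 5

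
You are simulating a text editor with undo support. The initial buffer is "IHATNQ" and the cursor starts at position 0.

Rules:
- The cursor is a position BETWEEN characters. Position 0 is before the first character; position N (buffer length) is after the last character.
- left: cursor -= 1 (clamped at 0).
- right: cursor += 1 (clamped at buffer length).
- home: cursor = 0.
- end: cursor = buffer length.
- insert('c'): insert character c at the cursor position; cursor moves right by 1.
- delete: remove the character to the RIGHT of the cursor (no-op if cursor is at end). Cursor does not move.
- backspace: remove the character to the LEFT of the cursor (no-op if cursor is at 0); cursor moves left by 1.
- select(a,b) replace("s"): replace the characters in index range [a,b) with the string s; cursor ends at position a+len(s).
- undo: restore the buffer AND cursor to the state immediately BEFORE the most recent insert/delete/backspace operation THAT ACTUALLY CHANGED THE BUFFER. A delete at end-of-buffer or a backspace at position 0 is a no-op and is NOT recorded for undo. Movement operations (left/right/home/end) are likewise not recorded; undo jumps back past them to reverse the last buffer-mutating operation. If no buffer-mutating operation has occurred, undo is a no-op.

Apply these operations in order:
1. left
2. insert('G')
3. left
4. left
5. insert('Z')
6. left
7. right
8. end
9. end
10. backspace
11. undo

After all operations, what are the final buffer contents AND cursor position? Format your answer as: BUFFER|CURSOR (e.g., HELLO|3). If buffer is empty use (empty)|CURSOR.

After op 1 (left): buf='IHATNQ' cursor=0
After op 2 (insert('G')): buf='GIHATNQ' cursor=1
After op 3 (left): buf='GIHATNQ' cursor=0
After op 4 (left): buf='GIHATNQ' cursor=0
After op 5 (insert('Z')): buf='ZGIHATNQ' cursor=1
After op 6 (left): buf='ZGIHATNQ' cursor=0
After op 7 (right): buf='ZGIHATNQ' cursor=1
After op 8 (end): buf='ZGIHATNQ' cursor=8
After op 9 (end): buf='ZGIHATNQ' cursor=8
After op 10 (backspace): buf='ZGIHATN' cursor=7
After op 11 (undo): buf='ZGIHATNQ' cursor=8

Answer: ZGIHATNQ|8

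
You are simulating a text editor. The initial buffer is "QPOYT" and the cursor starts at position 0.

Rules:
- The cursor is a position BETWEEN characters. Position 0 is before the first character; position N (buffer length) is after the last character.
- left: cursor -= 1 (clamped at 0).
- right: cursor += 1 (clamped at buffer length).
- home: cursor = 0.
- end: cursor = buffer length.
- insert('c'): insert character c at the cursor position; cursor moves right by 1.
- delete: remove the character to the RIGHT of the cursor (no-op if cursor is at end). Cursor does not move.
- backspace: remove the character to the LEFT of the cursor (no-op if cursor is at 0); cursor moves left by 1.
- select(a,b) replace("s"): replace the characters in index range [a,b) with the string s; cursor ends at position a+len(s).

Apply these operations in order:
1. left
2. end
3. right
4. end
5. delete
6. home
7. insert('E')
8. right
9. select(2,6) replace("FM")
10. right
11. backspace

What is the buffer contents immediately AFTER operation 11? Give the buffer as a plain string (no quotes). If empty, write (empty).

After op 1 (left): buf='QPOYT' cursor=0
After op 2 (end): buf='QPOYT' cursor=5
After op 3 (right): buf='QPOYT' cursor=5
After op 4 (end): buf='QPOYT' cursor=5
After op 5 (delete): buf='QPOYT' cursor=5
After op 6 (home): buf='QPOYT' cursor=0
After op 7 (insert('E')): buf='EQPOYT' cursor=1
After op 8 (right): buf='EQPOYT' cursor=2
After op 9 (select(2,6) replace("FM")): buf='EQFM' cursor=4
After op 10 (right): buf='EQFM' cursor=4
After op 11 (backspace): buf='EQF' cursor=3

Answer: EQF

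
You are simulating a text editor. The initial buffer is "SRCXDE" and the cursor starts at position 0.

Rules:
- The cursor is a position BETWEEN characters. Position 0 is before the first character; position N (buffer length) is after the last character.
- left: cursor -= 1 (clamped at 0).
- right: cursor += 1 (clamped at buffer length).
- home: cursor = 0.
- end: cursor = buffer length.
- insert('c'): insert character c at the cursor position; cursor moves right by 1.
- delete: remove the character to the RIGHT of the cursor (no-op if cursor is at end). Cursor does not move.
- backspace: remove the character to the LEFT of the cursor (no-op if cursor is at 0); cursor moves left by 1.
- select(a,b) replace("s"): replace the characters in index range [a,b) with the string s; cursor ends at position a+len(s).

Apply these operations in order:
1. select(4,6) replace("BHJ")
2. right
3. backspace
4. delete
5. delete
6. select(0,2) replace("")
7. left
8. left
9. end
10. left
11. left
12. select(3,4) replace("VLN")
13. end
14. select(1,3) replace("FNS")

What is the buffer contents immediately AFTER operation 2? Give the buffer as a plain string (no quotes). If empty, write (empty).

Answer: SRCXBHJ

Derivation:
After op 1 (select(4,6) replace("BHJ")): buf='SRCXBHJ' cursor=7
After op 2 (right): buf='SRCXBHJ' cursor=7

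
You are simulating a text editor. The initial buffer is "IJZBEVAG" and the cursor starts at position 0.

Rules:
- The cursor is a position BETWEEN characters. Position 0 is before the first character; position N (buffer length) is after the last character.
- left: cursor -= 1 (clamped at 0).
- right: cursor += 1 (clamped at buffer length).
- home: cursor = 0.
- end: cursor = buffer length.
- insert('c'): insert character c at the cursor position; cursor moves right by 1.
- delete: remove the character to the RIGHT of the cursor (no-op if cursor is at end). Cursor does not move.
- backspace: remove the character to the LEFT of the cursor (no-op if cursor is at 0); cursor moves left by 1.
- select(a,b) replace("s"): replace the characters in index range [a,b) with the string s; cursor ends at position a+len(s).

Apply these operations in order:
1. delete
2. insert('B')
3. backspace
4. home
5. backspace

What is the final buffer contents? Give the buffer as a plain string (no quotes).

Answer: JZBEVAG

Derivation:
After op 1 (delete): buf='JZBEVAG' cursor=0
After op 2 (insert('B')): buf='BJZBEVAG' cursor=1
After op 3 (backspace): buf='JZBEVAG' cursor=0
After op 4 (home): buf='JZBEVAG' cursor=0
After op 5 (backspace): buf='JZBEVAG' cursor=0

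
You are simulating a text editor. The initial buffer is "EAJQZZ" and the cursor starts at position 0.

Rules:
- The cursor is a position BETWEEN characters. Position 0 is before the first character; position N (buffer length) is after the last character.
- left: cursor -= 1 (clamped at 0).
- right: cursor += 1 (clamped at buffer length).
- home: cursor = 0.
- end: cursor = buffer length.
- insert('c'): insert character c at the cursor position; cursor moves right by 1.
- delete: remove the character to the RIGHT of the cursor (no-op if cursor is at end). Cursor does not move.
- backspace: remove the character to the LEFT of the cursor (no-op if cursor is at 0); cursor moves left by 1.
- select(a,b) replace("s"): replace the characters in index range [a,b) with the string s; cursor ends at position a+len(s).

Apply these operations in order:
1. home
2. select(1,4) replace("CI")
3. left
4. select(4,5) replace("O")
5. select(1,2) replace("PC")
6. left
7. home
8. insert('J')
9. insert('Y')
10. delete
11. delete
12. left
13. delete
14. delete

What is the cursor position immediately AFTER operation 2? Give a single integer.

Answer: 3

Derivation:
After op 1 (home): buf='EAJQZZ' cursor=0
After op 2 (select(1,4) replace("CI")): buf='ECIZZ' cursor=3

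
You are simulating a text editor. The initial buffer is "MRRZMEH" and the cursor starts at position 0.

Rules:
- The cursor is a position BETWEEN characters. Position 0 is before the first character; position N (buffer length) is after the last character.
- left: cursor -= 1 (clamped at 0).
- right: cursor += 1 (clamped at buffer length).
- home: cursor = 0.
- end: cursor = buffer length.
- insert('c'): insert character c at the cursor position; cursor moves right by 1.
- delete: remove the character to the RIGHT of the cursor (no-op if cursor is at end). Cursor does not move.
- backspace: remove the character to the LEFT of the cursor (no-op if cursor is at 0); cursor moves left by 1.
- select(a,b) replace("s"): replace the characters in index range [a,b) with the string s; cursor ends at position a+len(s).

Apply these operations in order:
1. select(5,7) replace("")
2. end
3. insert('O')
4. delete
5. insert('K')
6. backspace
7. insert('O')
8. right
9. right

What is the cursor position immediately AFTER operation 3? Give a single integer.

Answer: 6

Derivation:
After op 1 (select(5,7) replace("")): buf='MRRZM' cursor=5
After op 2 (end): buf='MRRZM' cursor=5
After op 3 (insert('O')): buf='MRRZMO' cursor=6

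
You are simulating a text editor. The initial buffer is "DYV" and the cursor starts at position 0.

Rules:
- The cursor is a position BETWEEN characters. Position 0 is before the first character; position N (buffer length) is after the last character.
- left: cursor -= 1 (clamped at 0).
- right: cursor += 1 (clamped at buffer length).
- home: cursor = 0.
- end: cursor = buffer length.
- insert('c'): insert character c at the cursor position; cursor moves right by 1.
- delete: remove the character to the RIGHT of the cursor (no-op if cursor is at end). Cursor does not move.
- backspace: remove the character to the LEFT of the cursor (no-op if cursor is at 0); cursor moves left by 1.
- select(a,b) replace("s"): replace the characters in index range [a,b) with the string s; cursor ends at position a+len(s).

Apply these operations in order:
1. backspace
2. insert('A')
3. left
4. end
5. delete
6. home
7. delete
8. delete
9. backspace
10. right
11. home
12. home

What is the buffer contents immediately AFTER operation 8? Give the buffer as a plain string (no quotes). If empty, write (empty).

After op 1 (backspace): buf='DYV' cursor=0
After op 2 (insert('A')): buf='ADYV' cursor=1
After op 3 (left): buf='ADYV' cursor=0
After op 4 (end): buf='ADYV' cursor=4
After op 5 (delete): buf='ADYV' cursor=4
After op 6 (home): buf='ADYV' cursor=0
After op 7 (delete): buf='DYV' cursor=0
After op 8 (delete): buf='YV' cursor=0

Answer: YV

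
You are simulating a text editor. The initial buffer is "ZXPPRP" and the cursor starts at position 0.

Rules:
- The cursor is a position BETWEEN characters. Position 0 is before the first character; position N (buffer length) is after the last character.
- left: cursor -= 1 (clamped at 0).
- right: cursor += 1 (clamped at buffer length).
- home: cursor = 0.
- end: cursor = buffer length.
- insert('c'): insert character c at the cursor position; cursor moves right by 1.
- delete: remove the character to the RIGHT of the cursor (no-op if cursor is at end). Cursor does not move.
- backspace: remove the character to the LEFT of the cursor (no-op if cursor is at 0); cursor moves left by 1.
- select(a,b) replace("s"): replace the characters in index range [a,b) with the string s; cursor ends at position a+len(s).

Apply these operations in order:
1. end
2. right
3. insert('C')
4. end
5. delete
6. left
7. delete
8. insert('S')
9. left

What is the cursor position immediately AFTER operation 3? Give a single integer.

After op 1 (end): buf='ZXPPRP' cursor=6
After op 2 (right): buf='ZXPPRP' cursor=6
After op 3 (insert('C')): buf='ZXPPRPC' cursor=7

Answer: 7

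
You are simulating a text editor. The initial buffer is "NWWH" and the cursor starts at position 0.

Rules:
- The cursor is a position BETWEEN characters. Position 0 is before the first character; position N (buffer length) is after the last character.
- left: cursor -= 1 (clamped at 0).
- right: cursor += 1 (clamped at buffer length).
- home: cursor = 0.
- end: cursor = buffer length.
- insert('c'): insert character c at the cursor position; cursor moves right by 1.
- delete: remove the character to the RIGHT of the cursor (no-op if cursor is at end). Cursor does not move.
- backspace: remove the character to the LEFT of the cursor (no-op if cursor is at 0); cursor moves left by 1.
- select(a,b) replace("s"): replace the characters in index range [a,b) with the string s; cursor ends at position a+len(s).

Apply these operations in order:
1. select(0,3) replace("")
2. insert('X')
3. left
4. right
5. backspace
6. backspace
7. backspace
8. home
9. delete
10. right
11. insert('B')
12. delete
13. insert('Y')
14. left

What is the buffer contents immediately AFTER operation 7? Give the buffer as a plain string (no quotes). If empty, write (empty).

Answer: H

Derivation:
After op 1 (select(0,3) replace("")): buf='H' cursor=0
After op 2 (insert('X')): buf='XH' cursor=1
After op 3 (left): buf='XH' cursor=0
After op 4 (right): buf='XH' cursor=1
After op 5 (backspace): buf='H' cursor=0
After op 6 (backspace): buf='H' cursor=0
After op 7 (backspace): buf='H' cursor=0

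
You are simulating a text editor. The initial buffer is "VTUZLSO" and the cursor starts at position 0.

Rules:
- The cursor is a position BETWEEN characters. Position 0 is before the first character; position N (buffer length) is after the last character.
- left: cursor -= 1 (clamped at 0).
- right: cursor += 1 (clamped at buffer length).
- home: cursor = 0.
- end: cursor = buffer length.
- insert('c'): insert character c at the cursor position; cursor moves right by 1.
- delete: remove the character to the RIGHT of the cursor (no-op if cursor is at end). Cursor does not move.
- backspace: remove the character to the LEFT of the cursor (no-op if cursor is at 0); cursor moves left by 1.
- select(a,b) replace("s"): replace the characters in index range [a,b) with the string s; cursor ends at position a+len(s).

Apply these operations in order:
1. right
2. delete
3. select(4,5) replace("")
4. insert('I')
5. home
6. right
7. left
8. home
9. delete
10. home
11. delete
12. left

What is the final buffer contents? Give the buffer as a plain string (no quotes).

After op 1 (right): buf='VTUZLSO' cursor=1
After op 2 (delete): buf='VUZLSO' cursor=1
After op 3 (select(4,5) replace("")): buf='VUZLO' cursor=4
After op 4 (insert('I')): buf='VUZLIO' cursor=5
After op 5 (home): buf='VUZLIO' cursor=0
After op 6 (right): buf='VUZLIO' cursor=1
After op 7 (left): buf='VUZLIO' cursor=0
After op 8 (home): buf='VUZLIO' cursor=0
After op 9 (delete): buf='UZLIO' cursor=0
After op 10 (home): buf='UZLIO' cursor=0
After op 11 (delete): buf='ZLIO' cursor=0
After op 12 (left): buf='ZLIO' cursor=0

Answer: ZLIO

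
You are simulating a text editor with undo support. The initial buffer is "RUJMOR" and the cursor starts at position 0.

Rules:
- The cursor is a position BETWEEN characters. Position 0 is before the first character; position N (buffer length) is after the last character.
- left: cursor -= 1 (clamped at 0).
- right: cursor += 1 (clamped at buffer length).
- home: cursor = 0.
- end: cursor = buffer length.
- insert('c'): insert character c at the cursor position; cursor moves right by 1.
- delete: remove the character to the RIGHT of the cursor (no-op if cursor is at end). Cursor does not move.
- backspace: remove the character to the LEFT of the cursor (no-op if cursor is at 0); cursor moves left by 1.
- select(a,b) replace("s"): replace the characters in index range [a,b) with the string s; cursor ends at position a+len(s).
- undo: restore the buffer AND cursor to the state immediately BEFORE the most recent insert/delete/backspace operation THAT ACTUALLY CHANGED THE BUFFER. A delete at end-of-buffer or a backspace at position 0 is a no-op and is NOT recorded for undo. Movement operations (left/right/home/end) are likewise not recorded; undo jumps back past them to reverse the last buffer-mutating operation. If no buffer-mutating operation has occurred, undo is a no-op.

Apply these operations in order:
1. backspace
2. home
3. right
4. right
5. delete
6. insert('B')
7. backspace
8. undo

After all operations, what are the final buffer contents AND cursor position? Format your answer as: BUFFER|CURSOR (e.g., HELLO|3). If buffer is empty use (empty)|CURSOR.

Answer: RUBMOR|3

Derivation:
After op 1 (backspace): buf='RUJMOR' cursor=0
After op 2 (home): buf='RUJMOR' cursor=0
After op 3 (right): buf='RUJMOR' cursor=1
After op 4 (right): buf='RUJMOR' cursor=2
After op 5 (delete): buf='RUMOR' cursor=2
After op 6 (insert('B')): buf='RUBMOR' cursor=3
After op 7 (backspace): buf='RUMOR' cursor=2
After op 8 (undo): buf='RUBMOR' cursor=3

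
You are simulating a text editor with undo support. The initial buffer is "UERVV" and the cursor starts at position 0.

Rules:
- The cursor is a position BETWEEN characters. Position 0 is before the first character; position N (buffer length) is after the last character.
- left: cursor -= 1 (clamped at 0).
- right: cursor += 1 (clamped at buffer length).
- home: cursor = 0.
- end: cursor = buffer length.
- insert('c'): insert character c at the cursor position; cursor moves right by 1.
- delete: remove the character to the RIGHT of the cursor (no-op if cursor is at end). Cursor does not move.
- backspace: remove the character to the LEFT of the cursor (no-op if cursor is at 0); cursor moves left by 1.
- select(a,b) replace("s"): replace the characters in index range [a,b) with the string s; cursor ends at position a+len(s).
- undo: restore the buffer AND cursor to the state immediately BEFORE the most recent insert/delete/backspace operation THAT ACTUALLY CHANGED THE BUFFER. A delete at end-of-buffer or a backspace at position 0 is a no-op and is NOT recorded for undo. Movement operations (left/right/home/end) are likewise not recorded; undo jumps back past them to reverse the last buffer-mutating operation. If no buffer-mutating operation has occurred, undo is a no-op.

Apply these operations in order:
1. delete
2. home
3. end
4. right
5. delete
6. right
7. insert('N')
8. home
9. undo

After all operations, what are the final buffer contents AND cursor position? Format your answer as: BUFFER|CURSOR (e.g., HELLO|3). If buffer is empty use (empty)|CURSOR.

After op 1 (delete): buf='ERVV' cursor=0
After op 2 (home): buf='ERVV' cursor=0
After op 3 (end): buf='ERVV' cursor=4
After op 4 (right): buf='ERVV' cursor=4
After op 5 (delete): buf='ERVV' cursor=4
After op 6 (right): buf='ERVV' cursor=4
After op 7 (insert('N')): buf='ERVVN' cursor=5
After op 8 (home): buf='ERVVN' cursor=0
After op 9 (undo): buf='ERVV' cursor=4

Answer: ERVV|4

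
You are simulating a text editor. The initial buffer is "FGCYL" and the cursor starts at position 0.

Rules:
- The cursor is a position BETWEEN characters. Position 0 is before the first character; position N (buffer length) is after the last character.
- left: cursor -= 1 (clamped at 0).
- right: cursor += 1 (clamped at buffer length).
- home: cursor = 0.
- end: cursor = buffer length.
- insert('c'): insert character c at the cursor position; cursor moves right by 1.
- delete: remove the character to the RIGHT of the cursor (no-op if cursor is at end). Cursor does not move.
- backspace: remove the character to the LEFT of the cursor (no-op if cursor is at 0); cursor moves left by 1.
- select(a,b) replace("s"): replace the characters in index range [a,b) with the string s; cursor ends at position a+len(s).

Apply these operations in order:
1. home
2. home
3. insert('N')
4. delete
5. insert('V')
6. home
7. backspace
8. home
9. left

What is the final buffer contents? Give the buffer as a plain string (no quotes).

Answer: NVGCYL

Derivation:
After op 1 (home): buf='FGCYL' cursor=0
After op 2 (home): buf='FGCYL' cursor=0
After op 3 (insert('N')): buf='NFGCYL' cursor=1
After op 4 (delete): buf='NGCYL' cursor=1
After op 5 (insert('V')): buf='NVGCYL' cursor=2
After op 6 (home): buf='NVGCYL' cursor=0
After op 7 (backspace): buf='NVGCYL' cursor=0
After op 8 (home): buf='NVGCYL' cursor=0
After op 9 (left): buf='NVGCYL' cursor=0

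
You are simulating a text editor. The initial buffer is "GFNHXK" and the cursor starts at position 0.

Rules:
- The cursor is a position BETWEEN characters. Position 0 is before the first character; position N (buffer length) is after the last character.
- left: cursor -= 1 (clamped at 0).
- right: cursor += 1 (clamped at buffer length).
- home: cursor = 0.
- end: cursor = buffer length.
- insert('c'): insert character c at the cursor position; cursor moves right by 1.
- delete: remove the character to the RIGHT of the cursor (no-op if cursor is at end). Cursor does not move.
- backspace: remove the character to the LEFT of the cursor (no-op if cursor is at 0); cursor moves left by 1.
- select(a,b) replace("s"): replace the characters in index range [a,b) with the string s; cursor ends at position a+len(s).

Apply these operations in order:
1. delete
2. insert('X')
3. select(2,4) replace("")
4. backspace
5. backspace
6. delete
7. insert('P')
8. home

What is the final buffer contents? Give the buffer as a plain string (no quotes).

After op 1 (delete): buf='FNHXK' cursor=0
After op 2 (insert('X')): buf='XFNHXK' cursor=1
After op 3 (select(2,4) replace("")): buf='XFXK' cursor=2
After op 4 (backspace): buf='XXK' cursor=1
After op 5 (backspace): buf='XK' cursor=0
After op 6 (delete): buf='K' cursor=0
After op 7 (insert('P')): buf='PK' cursor=1
After op 8 (home): buf='PK' cursor=0

Answer: PK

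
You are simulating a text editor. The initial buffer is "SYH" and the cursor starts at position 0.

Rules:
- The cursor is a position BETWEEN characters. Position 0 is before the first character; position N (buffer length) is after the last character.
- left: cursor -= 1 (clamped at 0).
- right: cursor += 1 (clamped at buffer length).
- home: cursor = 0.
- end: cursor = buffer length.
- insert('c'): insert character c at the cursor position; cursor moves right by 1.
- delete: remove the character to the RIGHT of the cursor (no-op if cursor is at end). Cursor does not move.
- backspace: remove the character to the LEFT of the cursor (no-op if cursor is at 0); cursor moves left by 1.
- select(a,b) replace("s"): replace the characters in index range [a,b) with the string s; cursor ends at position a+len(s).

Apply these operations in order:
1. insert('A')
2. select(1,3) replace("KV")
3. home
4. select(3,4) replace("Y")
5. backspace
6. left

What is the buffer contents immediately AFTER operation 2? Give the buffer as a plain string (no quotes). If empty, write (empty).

After op 1 (insert('A')): buf='ASYH' cursor=1
After op 2 (select(1,3) replace("KV")): buf='AKVH' cursor=3

Answer: AKVH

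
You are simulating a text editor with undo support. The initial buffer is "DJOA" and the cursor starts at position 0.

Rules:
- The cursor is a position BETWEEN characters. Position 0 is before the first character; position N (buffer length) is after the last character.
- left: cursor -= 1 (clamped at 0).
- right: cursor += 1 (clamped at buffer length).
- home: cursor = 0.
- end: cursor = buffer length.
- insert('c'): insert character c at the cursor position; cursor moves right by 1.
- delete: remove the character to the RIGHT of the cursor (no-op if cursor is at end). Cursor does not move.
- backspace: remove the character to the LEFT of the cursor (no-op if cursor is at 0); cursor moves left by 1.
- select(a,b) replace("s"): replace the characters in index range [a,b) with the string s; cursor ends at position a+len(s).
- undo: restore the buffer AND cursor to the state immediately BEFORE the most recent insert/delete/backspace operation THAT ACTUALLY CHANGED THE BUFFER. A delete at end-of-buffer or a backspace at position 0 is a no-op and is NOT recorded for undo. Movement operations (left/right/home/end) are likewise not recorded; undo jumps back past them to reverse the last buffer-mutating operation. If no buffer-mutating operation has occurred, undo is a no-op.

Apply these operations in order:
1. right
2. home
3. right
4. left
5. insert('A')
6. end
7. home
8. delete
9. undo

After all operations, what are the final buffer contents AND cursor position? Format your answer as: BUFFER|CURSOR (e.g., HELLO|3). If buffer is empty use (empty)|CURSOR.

Answer: ADJOA|0

Derivation:
After op 1 (right): buf='DJOA' cursor=1
After op 2 (home): buf='DJOA' cursor=0
After op 3 (right): buf='DJOA' cursor=1
After op 4 (left): buf='DJOA' cursor=0
After op 5 (insert('A')): buf='ADJOA' cursor=1
After op 6 (end): buf='ADJOA' cursor=5
After op 7 (home): buf='ADJOA' cursor=0
After op 8 (delete): buf='DJOA' cursor=0
After op 9 (undo): buf='ADJOA' cursor=0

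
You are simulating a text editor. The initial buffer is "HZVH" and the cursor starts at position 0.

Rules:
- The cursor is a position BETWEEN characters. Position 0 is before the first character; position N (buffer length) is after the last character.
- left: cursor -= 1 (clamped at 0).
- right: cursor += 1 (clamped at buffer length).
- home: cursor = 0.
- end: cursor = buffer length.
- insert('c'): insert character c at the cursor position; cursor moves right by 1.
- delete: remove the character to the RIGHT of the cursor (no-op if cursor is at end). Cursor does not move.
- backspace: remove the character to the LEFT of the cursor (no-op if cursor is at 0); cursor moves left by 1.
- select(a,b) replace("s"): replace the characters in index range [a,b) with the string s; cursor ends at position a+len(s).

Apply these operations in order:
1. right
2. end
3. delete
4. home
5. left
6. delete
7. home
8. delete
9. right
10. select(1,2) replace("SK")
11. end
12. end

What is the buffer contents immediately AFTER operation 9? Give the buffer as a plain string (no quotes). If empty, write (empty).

Answer: VH

Derivation:
After op 1 (right): buf='HZVH' cursor=1
After op 2 (end): buf='HZVH' cursor=4
After op 3 (delete): buf='HZVH' cursor=4
After op 4 (home): buf='HZVH' cursor=0
After op 5 (left): buf='HZVH' cursor=0
After op 6 (delete): buf='ZVH' cursor=0
After op 7 (home): buf='ZVH' cursor=0
After op 8 (delete): buf='VH' cursor=0
After op 9 (right): buf='VH' cursor=1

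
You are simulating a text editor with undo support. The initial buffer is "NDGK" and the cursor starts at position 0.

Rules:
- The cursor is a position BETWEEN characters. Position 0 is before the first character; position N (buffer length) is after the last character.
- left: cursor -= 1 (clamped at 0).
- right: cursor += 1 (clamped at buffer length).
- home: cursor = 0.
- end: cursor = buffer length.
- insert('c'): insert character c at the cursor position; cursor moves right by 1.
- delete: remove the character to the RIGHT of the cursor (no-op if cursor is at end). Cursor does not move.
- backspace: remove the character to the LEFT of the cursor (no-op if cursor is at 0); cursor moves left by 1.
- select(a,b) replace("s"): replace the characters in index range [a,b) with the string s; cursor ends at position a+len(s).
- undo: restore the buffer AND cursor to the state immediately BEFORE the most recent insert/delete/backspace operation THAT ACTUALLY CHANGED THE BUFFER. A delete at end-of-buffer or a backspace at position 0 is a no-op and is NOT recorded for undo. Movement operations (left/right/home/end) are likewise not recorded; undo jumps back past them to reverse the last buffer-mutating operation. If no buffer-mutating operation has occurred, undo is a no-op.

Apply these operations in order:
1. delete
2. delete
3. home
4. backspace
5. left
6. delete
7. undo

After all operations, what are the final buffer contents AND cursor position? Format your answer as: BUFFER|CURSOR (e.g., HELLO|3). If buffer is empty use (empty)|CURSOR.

After op 1 (delete): buf='DGK' cursor=0
After op 2 (delete): buf='GK' cursor=0
After op 3 (home): buf='GK' cursor=0
After op 4 (backspace): buf='GK' cursor=0
After op 5 (left): buf='GK' cursor=0
After op 6 (delete): buf='K' cursor=0
After op 7 (undo): buf='GK' cursor=0

Answer: GK|0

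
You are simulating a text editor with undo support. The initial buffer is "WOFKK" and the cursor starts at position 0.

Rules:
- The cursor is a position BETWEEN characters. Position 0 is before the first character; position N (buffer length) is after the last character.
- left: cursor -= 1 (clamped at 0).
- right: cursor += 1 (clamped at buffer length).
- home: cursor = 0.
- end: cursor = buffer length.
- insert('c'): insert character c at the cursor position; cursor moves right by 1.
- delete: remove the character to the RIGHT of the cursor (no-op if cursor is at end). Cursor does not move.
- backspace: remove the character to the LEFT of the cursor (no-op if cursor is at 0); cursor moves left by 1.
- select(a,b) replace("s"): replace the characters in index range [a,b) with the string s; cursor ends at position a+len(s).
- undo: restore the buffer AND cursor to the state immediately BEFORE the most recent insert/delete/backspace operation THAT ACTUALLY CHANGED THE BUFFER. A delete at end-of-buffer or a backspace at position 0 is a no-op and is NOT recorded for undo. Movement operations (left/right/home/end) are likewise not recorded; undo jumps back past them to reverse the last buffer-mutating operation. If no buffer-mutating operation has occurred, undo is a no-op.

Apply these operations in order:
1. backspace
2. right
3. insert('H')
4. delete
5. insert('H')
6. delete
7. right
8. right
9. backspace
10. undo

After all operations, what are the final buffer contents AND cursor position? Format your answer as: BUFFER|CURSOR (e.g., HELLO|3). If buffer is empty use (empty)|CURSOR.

After op 1 (backspace): buf='WOFKK' cursor=0
After op 2 (right): buf='WOFKK' cursor=1
After op 3 (insert('H')): buf='WHOFKK' cursor=2
After op 4 (delete): buf='WHFKK' cursor=2
After op 5 (insert('H')): buf='WHHFKK' cursor=3
After op 6 (delete): buf='WHHKK' cursor=3
After op 7 (right): buf='WHHKK' cursor=4
After op 8 (right): buf='WHHKK' cursor=5
After op 9 (backspace): buf='WHHK' cursor=4
After op 10 (undo): buf='WHHKK' cursor=5

Answer: WHHKK|5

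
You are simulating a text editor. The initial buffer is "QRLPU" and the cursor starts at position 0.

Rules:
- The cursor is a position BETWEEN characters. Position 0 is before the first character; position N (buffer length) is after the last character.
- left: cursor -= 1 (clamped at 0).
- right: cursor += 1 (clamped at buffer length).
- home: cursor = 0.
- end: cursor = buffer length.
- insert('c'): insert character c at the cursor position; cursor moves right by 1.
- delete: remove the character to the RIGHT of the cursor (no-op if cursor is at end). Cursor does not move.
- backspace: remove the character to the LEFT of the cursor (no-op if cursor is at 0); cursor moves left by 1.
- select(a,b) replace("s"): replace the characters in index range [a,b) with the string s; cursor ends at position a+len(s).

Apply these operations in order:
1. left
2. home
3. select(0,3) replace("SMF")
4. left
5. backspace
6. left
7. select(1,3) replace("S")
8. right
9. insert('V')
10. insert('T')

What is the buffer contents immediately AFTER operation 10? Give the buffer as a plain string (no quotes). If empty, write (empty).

After op 1 (left): buf='QRLPU' cursor=0
After op 2 (home): buf='QRLPU' cursor=0
After op 3 (select(0,3) replace("SMF")): buf='SMFPU' cursor=3
After op 4 (left): buf='SMFPU' cursor=2
After op 5 (backspace): buf='SFPU' cursor=1
After op 6 (left): buf='SFPU' cursor=0
After op 7 (select(1,3) replace("S")): buf='SSU' cursor=2
After op 8 (right): buf='SSU' cursor=3
After op 9 (insert('V')): buf='SSUV' cursor=4
After op 10 (insert('T')): buf='SSUVT' cursor=5

Answer: SSUVT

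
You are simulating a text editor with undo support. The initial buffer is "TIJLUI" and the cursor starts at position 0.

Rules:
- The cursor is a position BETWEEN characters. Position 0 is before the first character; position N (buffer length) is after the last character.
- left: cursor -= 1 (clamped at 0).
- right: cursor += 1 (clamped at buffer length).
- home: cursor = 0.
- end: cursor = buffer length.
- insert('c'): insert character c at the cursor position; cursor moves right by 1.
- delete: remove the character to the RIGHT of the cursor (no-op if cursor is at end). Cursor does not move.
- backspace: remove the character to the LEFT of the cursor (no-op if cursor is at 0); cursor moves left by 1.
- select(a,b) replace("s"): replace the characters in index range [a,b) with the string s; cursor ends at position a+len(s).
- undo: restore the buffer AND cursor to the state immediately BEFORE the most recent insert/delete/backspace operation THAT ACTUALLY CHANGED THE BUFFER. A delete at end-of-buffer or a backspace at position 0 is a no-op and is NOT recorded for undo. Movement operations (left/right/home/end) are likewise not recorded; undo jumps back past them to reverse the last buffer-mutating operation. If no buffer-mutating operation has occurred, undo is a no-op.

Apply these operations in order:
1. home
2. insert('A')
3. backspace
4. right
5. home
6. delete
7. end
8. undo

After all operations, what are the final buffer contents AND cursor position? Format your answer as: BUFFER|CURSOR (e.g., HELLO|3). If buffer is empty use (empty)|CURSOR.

After op 1 (home): buf='TIJLUI' cursor=0
After op 2 (insert('A')): buf='ATIJLUI' cursor=1
After op 3 (backspace): buf='TIJLUI' cursor=0
After op 4 (right): buf='TIJLUI' cursor=1
After op 5 (home): buf='TIJLUI' cursor=0
After op 6 (delete): buf='IJLUI' cursor=0
After op 7 (end): buf='IJLUI' cursor=5
After op 8 (undo): buf='TIJLUI' cursor=0

Answer: TIJLUI|0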